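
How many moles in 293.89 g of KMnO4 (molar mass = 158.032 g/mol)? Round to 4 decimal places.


n = mass / M
n = 293.89 / 158.032
n = 1.85968665 mol, rounded to 4 dp:

1.8597 mol


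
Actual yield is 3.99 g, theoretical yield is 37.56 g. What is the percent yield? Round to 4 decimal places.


% yield = 100 * actual / theoretical
% yield = 100 * 3.99 / 37.56
% yield = 10.62300319 %, rounded to 4 dp:

10.6230 %


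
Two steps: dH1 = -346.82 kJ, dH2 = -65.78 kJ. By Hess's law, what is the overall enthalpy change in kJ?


Hess's law: enthalpy is a state function, so add the step enthalpies.
dH_total = dH1 + dH2 = -346.82 + (-65.78)
dH_total = -412.6 kJ:

-412.60 kJ


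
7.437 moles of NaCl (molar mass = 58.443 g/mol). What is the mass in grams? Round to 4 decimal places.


mass = n * M
mass = 7.437 * 58.443
mass = 434.640591 g, rounded to 4 dp:

434.6406 g


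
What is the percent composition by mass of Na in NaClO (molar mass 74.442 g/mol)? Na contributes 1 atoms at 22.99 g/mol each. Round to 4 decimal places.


pct = 100 * (n_elem * M_elem) / M_total
mass_contribution = 1 * 22.99 = 22.99 g/mol
pct = 100 * 22.99 / 74.442
pct = 30.88310362 %, rounded to 4 dp:

30.8831 %


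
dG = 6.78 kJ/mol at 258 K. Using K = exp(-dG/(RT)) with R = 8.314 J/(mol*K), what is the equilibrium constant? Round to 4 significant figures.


dG is in kJ/mol; multiply by 1000 to match R in J/(mol*K).
RT = 8.314 * 258 = 2145.012 J/mol
exponent = -dG*1000 / (RT) = -(6.78*1000) / 2145.012 = -3.16082148
K = exp(-3.16082148)
K = 0.042390903, rounded to 4 significant figures:

0.04239


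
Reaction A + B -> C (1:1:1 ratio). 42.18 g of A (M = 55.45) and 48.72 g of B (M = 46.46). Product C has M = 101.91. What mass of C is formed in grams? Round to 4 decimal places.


Find moles of each reactant; the smaller value is the limiting reagent in a 1:1:1 reaction, so moles_C equals moles of the limiter.
n_A = mass_A / M_A = 42.18 / 55.45 = 0.760685 mol
n_B = mass_B / M_B = 48.72 / 46.46 = 1.048644 mol
Limiting reagent: A (smaller), n_limiting = 0.760685 mol
mass_C = n_limiting * M_C = 0.760685 * 101.91
mass_C = 77.52140835 g, rounded to 4 dp:

77.5214 g


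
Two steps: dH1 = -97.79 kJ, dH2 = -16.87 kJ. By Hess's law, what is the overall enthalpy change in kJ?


Hess's law: enthalpy is a state function, so add the step enthalpies.
dH_total = dH1 + dH2 = -97.79 + (-16.87)
dH_total = -114.66 kJ:

-114.66 kJ


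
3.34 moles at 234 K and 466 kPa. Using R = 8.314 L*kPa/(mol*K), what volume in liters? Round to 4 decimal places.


PV = nRT, solve for V = nRT / P.
nRT = 3.34 * 8.314 * 234 = 6497.8898
V = 6497.8898 / 466
V = 13.94396953 L, rounded to 4 dp:

13.9440 L


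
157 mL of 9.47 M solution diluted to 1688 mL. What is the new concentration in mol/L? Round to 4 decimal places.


Dilution: M1*V1 = M2*V2, solve for M2.
M2 = M1*V1 / V2
M2 = 9.47 * 157 / 1688
M2 = 1486.79 / 1688
M2 = 0.88079976 mol/L, rounded to 4 dp:

0.8808 mol/L


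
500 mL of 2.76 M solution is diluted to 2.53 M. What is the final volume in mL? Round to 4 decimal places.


Dilution: M1*V1 = M2*V2, solve for V2.
V2 = M1*V1 / M2
V2 = 2.76 * 500 / 2.53
V2 = 1380.0 / 2.53
V2 = 545.45454545 mL, rounded to 4 dp:

545.4545 mL


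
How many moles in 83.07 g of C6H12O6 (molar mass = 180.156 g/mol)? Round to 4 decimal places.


n = mass / M
n = 83.07 / 180.156
n = 0.46110038 mol, rounded to 4 dp:

0.4611 mol


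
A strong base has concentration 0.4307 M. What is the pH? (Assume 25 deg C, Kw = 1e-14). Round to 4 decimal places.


A strong base dissociates completely, so [OH-] equals the given concentration.
pOH = -log10([OH-]) = -log10(0.4307) = 0.365825
pH = 14 - pOH = 14 - 0.365825
pH = 13.634175, rounded to 4 dp:

13.6342


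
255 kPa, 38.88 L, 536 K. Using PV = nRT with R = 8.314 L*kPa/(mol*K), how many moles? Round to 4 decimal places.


PV = nRT, solve for n = PV / (RT).
PV = 255 * 38.88 = 9914.4
RT = 8.314 * 536 = 4456.304
n = 9914.4 / 4456.304
n = 2.22480333 mol, rounded to 4 dp:

2.2248 mol


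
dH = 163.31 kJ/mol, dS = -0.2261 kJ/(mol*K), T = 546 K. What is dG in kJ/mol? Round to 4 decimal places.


Gibbs: dG = dH - T*dS (consistent units, dS already in kJ/(mol*K)).
T*dS = 546 * -0.2261 = -123.4506
dG = 163.31 - (-123.4506)
dG = 286.7606 kJ/mol, rounded to 4 dp:

286.7606 kJ/mol


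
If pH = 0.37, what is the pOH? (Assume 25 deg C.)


At 25 deg C, pH + pOH = 14.
pOH = 14 - pH = 14 - 0.37
pOH = 13.63:

13.63


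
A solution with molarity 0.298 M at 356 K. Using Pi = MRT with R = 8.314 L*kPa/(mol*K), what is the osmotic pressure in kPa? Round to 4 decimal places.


Osmotic pressure (van't Hoff): Pi = M*R*T.
RT = 8.314 * 356 = 2959.784
Pi = 0.298 * 2959.784
Pi = 882.015632 kPa, rounded to 4 dp:

882.0156 kPa


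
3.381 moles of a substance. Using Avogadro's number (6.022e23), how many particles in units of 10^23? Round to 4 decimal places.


N = n * NA, then divide by 1e23 for the requested units.
N / 1e23 = n * 6.022
N / 1e23 = 3.381 * 6.022
N / 1e23 = 20.360382, rounded to 4 dp:

20.3604


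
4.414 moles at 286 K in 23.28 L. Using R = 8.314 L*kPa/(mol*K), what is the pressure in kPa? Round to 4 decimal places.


PV = nRT, solve for P = nRT / V.
nRT = 4.414 * 8.314 * 286 = 10495.6269
P = 10495.6269 / 23.28
P = 450.8430799 kPa, rounded to 4 dp:

450.8431 kPa


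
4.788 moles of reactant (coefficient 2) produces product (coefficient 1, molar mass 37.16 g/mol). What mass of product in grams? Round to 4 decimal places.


Use the coefficient ratio to convert reactant moles to product moles, then multiply by the product's molar mass.
moles_P = moles_R * (coeff_P / coeff_R) = 4.788 * (1/2) = 2.394
mass_P = moles_P * M_P = 2.394 * 37.16
mass_P = 88.96104 g, rounded to 4 dp:

88.9610 g


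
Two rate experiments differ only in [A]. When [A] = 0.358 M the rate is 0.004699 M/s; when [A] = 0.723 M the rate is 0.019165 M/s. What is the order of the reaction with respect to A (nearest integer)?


Rate is proportional to [A]^n, so rate2/rate1 = ([A]2/[A]1)^n. Take logs to solve for n.
rate2/rate1 = 0.019165 / 0.004699 = 4.0785
[A]2/[A]1 = 0.723 / 0.358 = 2.0196
n = ln(4.0785) / ln(2.0196) = 2.0
Nearest integer order:

2


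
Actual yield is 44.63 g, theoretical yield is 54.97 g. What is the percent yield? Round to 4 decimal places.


% yield = 100 * actual / theoretical
% yield = 100 * 44.63 / 54.97
% yield = 81.18973986 %, rounded to 4 dp:

81.1897 %


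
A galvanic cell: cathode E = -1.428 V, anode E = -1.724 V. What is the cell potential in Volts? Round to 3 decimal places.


Standard cell potential: E_cell = E_cathode - E_anode.
E_cell = -1.428 - (-1.724)
E_cell = 0.296 V, rounded to 3 dp:

0.296 V


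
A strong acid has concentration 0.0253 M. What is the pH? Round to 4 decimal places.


A strong acid dissociates completely, so [H+] equals the given concentration.
pH = -log10([H+]) = -log10(0.0253)
pH = 1.59687948, rounded to 4 dp:

1.5969


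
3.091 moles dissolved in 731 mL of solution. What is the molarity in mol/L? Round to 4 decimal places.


Convert volume to liters: V_L = V_mL / 1000.
V_L = 731 / 1000 = 0.731 L
M = n / V_L = 3.091 / 0.731
M = 4.22845417 mol/L, rounded to 4 dp:

4.2285 mol/L


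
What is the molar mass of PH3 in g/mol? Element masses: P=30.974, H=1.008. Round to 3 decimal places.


M = sum(count * atomic_mass) over atoms.
M = 1*30.974 + 3*1.008
M = 30.974 + 3.024
M = 33.998 g/mol, rounded to 3 dp:

33.998 g/mol


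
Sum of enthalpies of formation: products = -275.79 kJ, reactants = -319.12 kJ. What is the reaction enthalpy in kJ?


dH_rxn = sum(dH_f products) - sum(dH_f reactants)
dH_rxn = -275.79 - (-319.12)
dH_rxn = 43.33 kJ:

43.33 kJ


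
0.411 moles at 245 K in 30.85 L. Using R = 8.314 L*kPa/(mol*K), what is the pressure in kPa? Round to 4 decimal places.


PV = nRT, solve for P = nRT / V.
nRT = 0.411 * 8.314 * 245 = 837.1782
P = 837.1782 / 30.85
P = 27.13705673 kPa, rounded to 4 dp:

27.1371 kPa


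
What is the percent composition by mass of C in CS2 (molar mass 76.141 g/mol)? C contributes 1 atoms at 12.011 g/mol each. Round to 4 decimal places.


pct = 100 * (n_elem * M_elem) / M_total
mass_contribution = 1 * 12.011 = 12.011 g/mol
pct = 100 * 12.011 / 76.141
pct = 15.77468118 %, rounded to 4 dp:

15.7747 %


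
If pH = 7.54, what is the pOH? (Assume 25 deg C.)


At 25 deg C, pH + pOH = 14.
pOH = 14 - pH = 14 - 7.54
pOH = 6.46:

6.46


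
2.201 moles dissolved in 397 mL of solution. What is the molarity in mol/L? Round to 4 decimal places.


Convert volume to liters: V_L = V_mL / 1000.
V_L = 397 / 1000 = 0.397 L
M = n / V_L = 2.201 / 0.397
M = 5.5440806 mol/L, rounded to 4 dp:

5.5441 mol/L


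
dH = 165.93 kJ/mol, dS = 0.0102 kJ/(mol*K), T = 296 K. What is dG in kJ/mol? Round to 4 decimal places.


Gibbs: dG = dH - T*dS (consistent units, dS already in kJ/(mol*K)).
T*dS = 296 * 0.0102 = 3.0192
dG = 165.93 - (3.0192)
dG = 162.9108 kJ/mol, rounded to 4 dp:

162.9108 kJ/mol


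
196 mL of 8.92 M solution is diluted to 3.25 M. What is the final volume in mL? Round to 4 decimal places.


Dilution: M1*V1 = M2*V2, solve for V2.
V2 = M1*V1 / M2
V2 = 8.92 * 196 / 3.25
V2 = 1748.32 / 3.25
V2 = 537.94461538 mL, rounded to 4 dp:

537.9446 mL


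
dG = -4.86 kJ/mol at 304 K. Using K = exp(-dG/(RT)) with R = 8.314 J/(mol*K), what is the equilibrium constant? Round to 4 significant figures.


dG is in kJ/mol; multiply by 1000 to match R in J/(mol*K).
RT = 8.314 * 304 = 2527.456 J/mol
exponent = -dG*1000 / (RT) = -(-4.86*1000) / 2527.456 = 1.92288214
K = exp(1.92288214)
K = 6.8406458, rounded to 4 significant figures:

6.841


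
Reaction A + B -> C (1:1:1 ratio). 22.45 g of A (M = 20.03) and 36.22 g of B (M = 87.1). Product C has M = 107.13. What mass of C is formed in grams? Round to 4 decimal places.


Find moles of each reactant; the smaller value is the limiting reagent in a 1:1:1 reaction, so moles_C equals moles of the limiter.
n_A = mass_A / M_A = 22.45 / 20.03 = 1.120819 mol
n_B = mass_B / M_B = 36.22 / 87.1 = 0.415844 mol
Limiting reagent: B (smaller), n_limiting = 0.415844 mol
mass_C = n_limiting * M_C = 0.415844 * 107.13
mass_C = 44.54936772 g, rounded to 4 dp:

44.5494 g


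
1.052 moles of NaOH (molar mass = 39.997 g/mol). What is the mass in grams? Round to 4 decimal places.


mass = n * M
mass = 1.052 * 39.997
mass = 42.076844 g, rounded to 4 dp:

42.0768 g


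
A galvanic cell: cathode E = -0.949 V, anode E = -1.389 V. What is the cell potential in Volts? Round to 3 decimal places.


Standard cell potential: E_cell = E_cathode - E_anode.
E_cell = -0.949 - (-1.389)
E_cell = 0.44 V, rounded to 3 dp:

0.440 V


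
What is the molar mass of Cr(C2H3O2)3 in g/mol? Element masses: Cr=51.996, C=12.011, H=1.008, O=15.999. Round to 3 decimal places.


M = sum(count * atomic_mass) over atoms.
M = 1*51.996 + 6*12.011 + 9*1.008 + 6*15.999
M = 51.996 + 72.066 + 9.072 + 95.994
M = 229.128 g/mol, rounded to 3 dp:

229.128 g/mol


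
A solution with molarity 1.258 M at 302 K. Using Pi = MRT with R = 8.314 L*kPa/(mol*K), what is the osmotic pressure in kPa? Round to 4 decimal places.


Osmotic pressure (van't Hoff): Pi = M*R*T.
RT = 8.314 * 302 = 2510.828
Pi = 1.258 * 2510.828
Pi = 3158.621624 kPa, rounded to 4 dp:

3158.6216 kPa


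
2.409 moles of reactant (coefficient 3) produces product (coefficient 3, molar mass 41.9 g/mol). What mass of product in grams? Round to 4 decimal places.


Use the coefficient ratio to convert reactant moles to product moles, then multiply by the product's molar mass.
moles_P = moles_R * (coeff_P / coeff_R) = 2.409 * (3/3) = 2.409
mass_P = moles_P * M_P = 2.409 * 41.9
mass_P = 100.9371 g, rounded to 4 dp:

100.9371 g


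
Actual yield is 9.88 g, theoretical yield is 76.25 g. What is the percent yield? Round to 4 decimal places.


% yield = 100 * actual / theoretical
% yield = 100 * 9.88 / 76.25
% yield = 12.95737705 %, rounded to 4 dp:

12.9574 %


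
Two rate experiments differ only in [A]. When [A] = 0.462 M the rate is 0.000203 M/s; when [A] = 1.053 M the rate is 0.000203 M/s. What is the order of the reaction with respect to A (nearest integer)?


Rate is proportional to [A]^n, so rate2/rate1 = ([A]2/[A]1)^n. Take logs to solve for n.
rate2/rate1 = 0.000203 / 0.000203 = 1.0
[A]2/[A]1 = 1.053 / 0.462 = 2.2792
n = ln(1.0) / ln(2.2792) = 0.0
Nearest integer order:

0


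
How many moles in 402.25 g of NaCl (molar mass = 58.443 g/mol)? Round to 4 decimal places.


n = mass / M
n = 402.25 / 58.443
n = 6.88277467 mol, rounded to 4 dp:

6.8828 mol


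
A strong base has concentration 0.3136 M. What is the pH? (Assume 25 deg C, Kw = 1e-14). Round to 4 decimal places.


A strong base dissociates completely, so [OH-] equals the given concentration.
pOH = -log10([OH-]) = -log10(0.3136) = 0.503624
pH = 14 - pOH = 14 - 0.503624
pH = 13.496376, rounded to 4 dp:

13.4964


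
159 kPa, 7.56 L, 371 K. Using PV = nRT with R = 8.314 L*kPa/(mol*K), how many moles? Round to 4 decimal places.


PV = nRT, solve for n = PV / (RT).
PV = 159 * 7.56 = 1202.04
RT = 8.314 * 371 = 3084.494
n = 1202.04 / 3084.494
n = 0.38970411 mol, rounded to 4 dp:

0.3897 mol


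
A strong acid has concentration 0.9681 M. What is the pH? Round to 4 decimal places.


A strong acid dissociates completely, so [H+] equals the given concentration.
pH = -log10([H+]) = -log10(0.9681)
pH = 0.01407978, rounded to 4 dp:

0.0141


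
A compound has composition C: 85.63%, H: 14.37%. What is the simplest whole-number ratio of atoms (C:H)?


Assume 100 g of compound, divide each mass% by atomic mass to get moles, then normalize by the smallest to get a raw atom ratio.
Moles per 100 g: C: 85.63/12.011 = 7.1293, H: 14.37/1.008 = 14.256
Raw ratio (divide by min = 7.1293): C: 1.0, H: 2.0
Multiply by 1 to clear fractions: C: 1.0 ~= 1, H: 2.0 ~= 2
Reduce by GCD to get the simplest whole-number ratio:

1:2


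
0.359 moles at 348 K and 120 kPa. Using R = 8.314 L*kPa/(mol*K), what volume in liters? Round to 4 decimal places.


PV = nRT, solve for V = nRT / P.
nRT = 0.359 * 8.314 * 348 = 1038.6846
V = 1038.6846 / 120
V = 8.655705 L, rounded to 4 dp:

8.6557 L


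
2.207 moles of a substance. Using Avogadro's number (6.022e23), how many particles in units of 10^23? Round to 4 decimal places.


N = n * NA, then divide by 1e23 for the requested units.
N / 1e23 = n * 6.022
N / 1e23 = 2.207 * 6.022
N / 1e23 = 13.290554, rounded to 4 dp:

13.2906


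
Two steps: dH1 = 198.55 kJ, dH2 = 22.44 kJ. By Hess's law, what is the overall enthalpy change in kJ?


Hess's law: enthalpy is a state function, so add the step enthalpies.
dH_total = dH1 + dH2 = 198.55 + (22.44)
dH_total = 220.99 kJ:

220.99 kJ


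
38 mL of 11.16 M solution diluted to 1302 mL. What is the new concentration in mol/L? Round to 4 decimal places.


Dilution: M1*V1 = M2*V2, solve for M2.
M2 = M1*V1 / V2
M2 = 11.16 * 38 / 1302
M2 = 424.08 / 1302
M2 = 0.32571429 mol/L, rounded to 4 dp:

0.3257 mol/L


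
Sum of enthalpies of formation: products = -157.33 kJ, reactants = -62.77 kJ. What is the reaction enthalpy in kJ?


dH_rxn = sum(dH_f products) - sum(dH_f reactants)
dH_rxn = -157.33 - (-62.77)
dH_rxn = -94.56 kJ:

-94.56 kJ


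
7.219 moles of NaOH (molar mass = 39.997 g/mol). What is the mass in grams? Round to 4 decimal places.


mass = n * M
mass = 7.219 * 39.997
mass = 288.738343 g, rounded to 4 dp:

288.7383 g


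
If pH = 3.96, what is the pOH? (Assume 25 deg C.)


At 25 deg C, pH + pOH = 14.
pOH = 14 - pH = 14 - 3.96
pOH = 10.04:

10.04


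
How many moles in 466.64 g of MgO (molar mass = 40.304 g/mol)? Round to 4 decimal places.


n = mass / M
n = 466.64 / 40.304
n = 11.57800715 mol, rounded to 4 dp:

11.5780 mol


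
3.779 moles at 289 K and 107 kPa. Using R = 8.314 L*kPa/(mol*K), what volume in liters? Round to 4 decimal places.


PV = nRT, solve for V = nRT / P.
nRT = 3.779 * 8.314 * 289 = 9079.9771
V = 9079.9771 / 107
V = 84.85959907 L, rounded to 4 dp:

84.8596 L


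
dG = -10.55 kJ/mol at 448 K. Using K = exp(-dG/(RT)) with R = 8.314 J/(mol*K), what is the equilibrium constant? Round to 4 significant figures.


dG is in kJ/mol; multiply by 1000 to match R in J/(mol*K).
RT = 8.314 * 448 = 3724.672 J/mol
exponent = -dG*1000 / (RT) = -(-10.55*1000) / 3724.672 = 2.83246417
K = exp(2.83246417)
K = 16.987269, rounded to 4 significant figures:

16.99


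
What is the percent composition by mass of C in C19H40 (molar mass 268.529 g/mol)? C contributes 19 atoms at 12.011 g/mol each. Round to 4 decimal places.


pct = 100 * (n_elem * M_elem) / M_total
mass_contribution = 19 * 12.011 = 228.209 g/mol
pct = 100 * 228.209 / 268.529
pct = 84.98486197 %, rounded to 4 dp:

84.9849 %


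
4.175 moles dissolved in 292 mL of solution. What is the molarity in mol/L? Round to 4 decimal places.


Convert volume to liters: V_L = V_mL / 1000.
V_L = 292 / 1000 = 0.292 L
M = n / V_L = 4.175 / 0.292
M = 14.29794521 mol/L, rounded to 4 dp:

14.2979 mol/L


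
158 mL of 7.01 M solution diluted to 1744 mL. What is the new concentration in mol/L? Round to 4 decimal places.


Dilution: M1*V1 = M2*V2, solve for M2.
M2 = M1*V1 / V2
M2 = 7.01 * 158 / 1744
M2 = 1107.58 / 1744
M2 = 0.63508028 mol/L, rounded to 4 dp:

0.6351 mol/L


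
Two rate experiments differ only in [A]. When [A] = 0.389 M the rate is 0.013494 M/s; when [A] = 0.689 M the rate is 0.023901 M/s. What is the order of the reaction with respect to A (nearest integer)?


Rate is proportional to [A]^n, so rate2/rate1 = ([A]2/[A]1)^n. Take logs to solve for n.
rate2/rate1 = 0.023901 / 0.013494 = 1.7712
[A]2/[A]1 = 0.689 / 0.389 = 1.7712
n = ln(1.7712) / ln(1.7712) = 1.0
Nearest integer order:

1


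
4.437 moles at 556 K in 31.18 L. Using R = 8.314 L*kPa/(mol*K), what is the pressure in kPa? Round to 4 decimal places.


PV = nRT, solve for P = nRT / V.
nRT = 4.437 * 8.314 * 556 = 20510.4052
P = 20510.4052 / 31.18
P = 657.80645285 kPa, rounded to 4 dp:

657.8065 kPa


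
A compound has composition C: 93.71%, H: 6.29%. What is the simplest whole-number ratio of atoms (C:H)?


Assume 100 g of compound, divide each mass% by atomic mass to get moles, then normalize by the smallest to get a raw atom ratio.
Moles per 100 g: C: 93.71/12.011 = 7.802, H: 6.29/1.008 = 6.2401
Raw ratio (divide by min = 6.2401): C: 1.25, H: 1.0
Multiply by 4 to clear fractions: C: 5.001 ~= 5, H: 4.0 ~= 4
Reduce by GCD to get the simplest whole-number ratio:

5:4


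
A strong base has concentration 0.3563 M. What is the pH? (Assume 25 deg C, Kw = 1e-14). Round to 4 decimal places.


A strong base dissociates completely, so [OH-] equals the given concentration.
pOH = -log10([OH-]) = -log10(0.3563) = 0.448184
pH = 14 - pOH = 14 - 0.448184
pH = 13.551816, rounded to 4 dp:

13.5518


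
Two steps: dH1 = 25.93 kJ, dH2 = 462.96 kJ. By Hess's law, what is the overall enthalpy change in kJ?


Hess's law: enthalpy is a state function, so add the step enthalpies.
dH_total = dH1 + dH2 = 25.93 + (462.96)
dH_total = 488.89 kJ:

488.89 kJ


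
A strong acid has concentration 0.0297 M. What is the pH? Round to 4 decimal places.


A strong acid dissociates completely, so [H+] equals the given concentration.
pH = -log10([H+]) = -log10(0.0297)
pH = 1.52724355, rounded to 4 dp:

1.5272


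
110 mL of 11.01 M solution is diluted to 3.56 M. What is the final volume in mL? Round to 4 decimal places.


Dilution: M1*V1 = M2*V2, solve for V2.
V2 = M1*V1 / M2
V2 = 11.01 * 110 / 3.56
V2 = 1211.1 / 3.56
V2 = 340.19662921 mL, rounded to 4 dp:

340.1966 mL


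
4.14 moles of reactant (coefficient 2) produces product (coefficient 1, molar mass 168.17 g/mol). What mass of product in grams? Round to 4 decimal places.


Use the coefficient ratio to convert reactant moles to product moles, then multiply by the product's molar mass.
moles_P = moles_R * (coeff_P / coeff_R) = 4.14 * (1/2) = 2.07
mass_P = moles_P * M_P = 2.07 * 168.17
mass_P = 348.1119 g, rounded to 4 dp:

348.1119 g


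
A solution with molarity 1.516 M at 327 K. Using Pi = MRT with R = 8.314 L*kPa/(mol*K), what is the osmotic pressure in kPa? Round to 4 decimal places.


Osmotic pressure (van't Hoff): Pi = M*R*T.
RT = 8.314 * 327 = 2718.678
Pi = 1.516 * 2718.678
Pi = 4121.515848 kPa, rounded to 4 dp:

4121.5158 kPa


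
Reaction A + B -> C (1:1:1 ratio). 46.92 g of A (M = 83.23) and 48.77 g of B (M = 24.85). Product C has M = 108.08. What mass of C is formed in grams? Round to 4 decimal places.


Find moles of each reactant; the smaller value is the limiting reagent in a 1:1:1 reaction, so moles_C equals moles of the limiter.
n_A = mass_A / M_A = 46.92 / 83.23 = 0.563739 mol
n_B = mass_B / M_B = 48.77 / 24.85 = 1.962575 mol
Limiting reagent: A (smaller), n_limiting = 0.563739 mol
mass_C = n_limiting * M_C = 0.563739 * 108.08
mass_C = 60.92891112 g, rounded to 4 dp:

60.9289 g


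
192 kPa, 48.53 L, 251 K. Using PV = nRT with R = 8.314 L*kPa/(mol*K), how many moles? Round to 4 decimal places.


PV = nRT, solve for n = PV / (RT).
PV = 192 * 48.53 = 9317.76
RT = 8.314 * 251 = 2086.814
n = 9317.76 / 2086.814
n = 4.46506493 mol, rounded to 4 dp:

4.4651 mol


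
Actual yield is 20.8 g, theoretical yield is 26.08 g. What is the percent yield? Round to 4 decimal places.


% yield = 100 * actual / theoretical
% yield = 100 * 20.8 / 26.08
% yield = 79.75460123 %, rounded to 4 dp:

79.7546 %


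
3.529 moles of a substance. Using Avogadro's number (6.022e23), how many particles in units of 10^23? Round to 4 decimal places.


N = n * NA, then divide by 1e23 for the requested units.
N / 1e23 = n * 6.022
N / 1e23 = 3.529 * 6.022
N / 1e23 = 21.251638, rounded to 4 dp:

21.2516


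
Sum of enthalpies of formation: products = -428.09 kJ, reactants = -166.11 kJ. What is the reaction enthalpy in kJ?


dH_rxn = sum(dH_f products) - sum(dH_f reactants)
dH_rxn = -428.09 - (-166.11)
dH_rxn = -261.98 kJ:

-261.98 kJ


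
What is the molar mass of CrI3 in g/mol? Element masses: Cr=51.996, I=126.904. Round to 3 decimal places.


M = sum(count * atomic_mass) over atoms.
M = 1*51.996 + 3*126.904
M = 51.996 + 380.712
M = 432.708 g/mol, rounded to 3 dp:

432.708 g/mol


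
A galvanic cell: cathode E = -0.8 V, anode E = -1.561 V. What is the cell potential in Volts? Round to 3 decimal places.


Standard cell potential: E_cell = E_cathode - E_anode.
E_cell = -0.8 - (-1.561)
E_cell = 0.761 V, rounded to 3 dp:

0.761 V


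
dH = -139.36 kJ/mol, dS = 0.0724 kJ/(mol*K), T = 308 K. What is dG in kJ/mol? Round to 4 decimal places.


Gibbs: dG = dH - T*dS (consistent units, dS already in kJ/(mol*K)).
T*dS = 308 * 0.0724 = 22.2992
dG = -139.36 - (22.2992)
dG = -161.6592 kJ/mol, rounded to 4 dp:

-161.6592 kJ/mol


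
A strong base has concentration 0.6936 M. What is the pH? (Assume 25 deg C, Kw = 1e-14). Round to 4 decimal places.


A strong base dissociates completely, so [OH-] equals the given concentration.
pOH = -log10([OH-]) = -log10(0.6936) = 0.158891
pH = 14 - pOH = 14 - 0.158891
pH = 13.841109, rounded to 4 dp:

13.8411


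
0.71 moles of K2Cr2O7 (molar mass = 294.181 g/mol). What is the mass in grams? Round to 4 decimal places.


mass = n * M
mass = 0.71 * 294.181
mass = 208.86851 g, rounded to 4 dp:

208.8685 g


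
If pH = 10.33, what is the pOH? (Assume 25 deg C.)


At 25 deg C, pH + pOH = 14.
pOH = 14 - pH = 14 - 10.33
pOH = 3.67:

3.67


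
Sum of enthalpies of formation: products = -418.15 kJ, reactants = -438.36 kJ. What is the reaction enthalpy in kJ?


dH_rxn = sum(dH_f products) - sum(dH_f reactants)
dH_rxn = -418.15 - (-438.36)
dH_rxn = 20.21 kJ:

20.21 kJ


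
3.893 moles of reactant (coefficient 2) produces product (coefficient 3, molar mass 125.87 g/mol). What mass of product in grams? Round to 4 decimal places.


Use the coefficient ratio to convert reactant moles to product moles, then multiply by the product's molar mass.
moles_P = moles_R * (coeff_P / coeff_R) = 3.893 * (3/2) = 5.8395
mass_P = moles_P * M_P = 5.8395 * 125.87
mass_P = 735.017865 g, rounded to 4 dp:

735.0179 g


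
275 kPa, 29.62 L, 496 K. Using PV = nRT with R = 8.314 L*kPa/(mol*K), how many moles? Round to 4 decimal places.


PV = nRT, solve for n = PV / (RT).
PV = 275 * 29.62 = 8145.5
RT = 8.314 * 496 = 4123.744
n = 8145.5 / 4123.744
n = 1.97526811 mol, rounded to 4 dp:

1.9753 mol


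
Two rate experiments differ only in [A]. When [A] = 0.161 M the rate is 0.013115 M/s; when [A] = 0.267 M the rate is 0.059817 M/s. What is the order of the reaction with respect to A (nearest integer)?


Rate is proportional to [A]^n, so rate2/rate1 = ([A]2/[A]1)^n. Take logs to solve for n.
rate2/rate1 = 0.059817 / 0.013115 = 4.561
[A]2/[A]1 = 0.267 / 0.161 = 1.6584
n = ln(4.561) / ln(1.6584) = 3.0
Nearest integer order:

3


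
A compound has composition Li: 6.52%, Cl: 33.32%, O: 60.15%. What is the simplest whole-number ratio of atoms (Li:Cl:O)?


Assume 100 g of compound, divide each mass% by atomic mass to get moles, then normalize by the smallest to get a raw atom ratio.
Moles per 100 g: Li: 6.52/6.941 = 0.9393, Cl: 33.32/35.453 = 0.9398, O: 60.15/15.999 = 3.7596
Raw ratio (divide by min = 0.9393): Li: 1.0, Cl: 1.001, O: 4.002
Multiply by 1 to clear fractions: Li: 1.0 ~= 1, Cl: 1.001 ~= 1, O: 4.002 ~= 4
Reduce by GCD to get the simplest whole-number ratio:

1:1:4


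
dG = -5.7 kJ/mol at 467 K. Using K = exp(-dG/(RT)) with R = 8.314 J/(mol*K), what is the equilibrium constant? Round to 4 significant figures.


dG is in kJ/mol; multiply by 1000 to match R in J/(mol*K).
RT = 8.314 * 467 = 3882.638 J/mol
exponent = -dG*1000 / (RT) = -(-5.7*1000) / 3882.638 = 1.46807403
K = exp(1.46807403)
K = 4.3408667, rounded to 4 significant figures:

4.341


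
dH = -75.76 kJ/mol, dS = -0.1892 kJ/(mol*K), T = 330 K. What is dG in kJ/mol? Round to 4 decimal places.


Gibbs: dG = dH - T*dS (consistent units, dS already in kJ/(mol*K)).
T*dS = 330 * -0.1892 = -62.436
dG = -75.76 - (-62.436)
dG = -13.324 kJ/mol, rounded to 4 dp:

-13.3240 kJ/mol


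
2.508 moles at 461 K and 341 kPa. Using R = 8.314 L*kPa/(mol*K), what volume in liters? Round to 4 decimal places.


PV = nRT, solve for V = nRT / P.
nRT = 2.508 * 8.314 * 461 = 9612.547
V = 9612.547 / 341
V = 28.18928739 L, rounded to 4 dp:

28.1893 L


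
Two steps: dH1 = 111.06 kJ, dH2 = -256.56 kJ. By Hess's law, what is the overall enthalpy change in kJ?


Hess's law: enthalpy is a state function, so add the step enthalpies.
dH_total = dH1 + dH2 = 111.06 + (-256.56)
dH_total = -145.5 kJ:

-145.50 kJ


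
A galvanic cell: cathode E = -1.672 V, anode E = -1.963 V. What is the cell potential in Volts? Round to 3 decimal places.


Standard cell potential: E_cell = E_cathode - E_anode.
E_cell = -1.672 - (-1.963)
E_cell = 0.291 V, rounded to 3 dp:

0.291 V


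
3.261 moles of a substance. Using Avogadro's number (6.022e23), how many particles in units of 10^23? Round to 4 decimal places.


N = n * NA, then divide by 1e23 for the requested units.
N / 1e23 = n * 6.022
N / 1e23 = 3.261 * 6.022
N / 1e23 = 19.637742, rounded to 4 dp:

19.6377


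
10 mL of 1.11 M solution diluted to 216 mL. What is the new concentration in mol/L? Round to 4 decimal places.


Dilution: M1*V1 = M2*V2, solve for M2.
M2 = M1*V1 / V2
M2 = 1.11 * 10 / 216
M2 = 11.1 / 216
M2 = 0.05138889 mol/L, rounded to 4 dp:

0.0514 mol/L


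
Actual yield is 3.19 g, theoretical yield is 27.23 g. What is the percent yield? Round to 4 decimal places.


% yield = 100 * actual / theoretical
% yield = 100 * 3.19 / 27.23
% yield = 11.7150202 %, rounded to 4 dp:

11.7150 %


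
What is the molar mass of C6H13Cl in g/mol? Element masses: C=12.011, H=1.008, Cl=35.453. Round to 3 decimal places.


M = sum(count * atomic_mass) over atoms.
M = 6*12.011 + 13*1.008 + 1*35.453
M = 72.066 + 13.104 + 35.453
M = 120.623 g/mol, rounded to 3 dp:

120.623 g/mol


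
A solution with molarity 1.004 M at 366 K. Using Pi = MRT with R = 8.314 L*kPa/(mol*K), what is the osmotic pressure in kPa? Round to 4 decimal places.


Osmotic pressure (van't Hoff): Pi = M*R*T.
RT = 8.314 * 366 = 3042.924
Pi = 1.004 * 3042.924
Pi = 3055.095696 kPa, rounded to 4 dp:

3055.0957 kPa


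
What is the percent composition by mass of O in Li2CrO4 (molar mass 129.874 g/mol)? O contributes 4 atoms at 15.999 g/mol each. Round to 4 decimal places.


pct = 100 * (n_elem * M_elem) / M_total
mass_contribution = 4 * 15.999 = 63.996 g/mol
pct = 100 * 63.996 / 129.874
pct = 49.27545159 %, rounded to 4 dp:

49.2755 %


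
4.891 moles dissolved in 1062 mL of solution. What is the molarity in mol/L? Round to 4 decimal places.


Convert volume to liters: V_L = V_mL / 1000.
V_L = 1062 / 1000 = 1.062 L
M = n / V_L = 4.891 / 1.062
M = 4.60546139 mol/L, rounded to 4 dp:

4.6055 mol/L


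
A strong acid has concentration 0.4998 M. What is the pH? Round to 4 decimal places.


A strong acid dissociates completely, so [H+] equals the given concentration.
pH = -log10([H+]) = -log10(0.4998)
pH = 0.30120375, rounded to 4 dp:

0.3012


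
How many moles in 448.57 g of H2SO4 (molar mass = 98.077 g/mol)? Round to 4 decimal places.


n = mass / M
n = 448.57 / 98.077
n = 4.57365131 mol, rounded to 4 dp:

4.5737 mol


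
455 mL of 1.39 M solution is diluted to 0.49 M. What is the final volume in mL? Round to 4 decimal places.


Dilution: M1*V1 = M2*V2, solve for V2.
V2 = M1*V1 / M2
V2 = 1.39 * 455 / 0.49
V2 = 632.45 / 0.49
V2 = 1290.71428571 mL, rounded to 4 dp:

1290.7143 mL


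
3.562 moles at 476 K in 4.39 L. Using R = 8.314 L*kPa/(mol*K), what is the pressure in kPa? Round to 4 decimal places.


PV = nRT, solve for P = nRT / V.
nRT = 3.562 * 8.314 * 476 = 14096.4868
P = 14096.4868 / 4.39
P = 3211.04482916 kPa, rounded to 4 dp:

3211.0448 kPa


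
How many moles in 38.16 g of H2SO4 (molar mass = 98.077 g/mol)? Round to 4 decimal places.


n = mass / M
n = 38.16 / 98.077
n = 0.38908205 mol, rounded to 4 dp:

0.3891 mol


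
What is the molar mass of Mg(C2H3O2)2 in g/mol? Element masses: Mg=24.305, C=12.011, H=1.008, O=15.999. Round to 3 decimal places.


M = sum(count * atomic_mass) over atoms.
M = 1*24.305 + 4*12.011 + 6*1.008 + 4*15.999
M = 24.305 + 48.044 + 6.048 + 63.996
M = 142.393 g/mol, rounded to 3 dp:

142.393 g/mol


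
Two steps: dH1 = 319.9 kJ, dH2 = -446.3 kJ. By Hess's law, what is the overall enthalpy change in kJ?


Hess's law: enthalpy is a state function, so add the step enthalpies.
dH_total = dH1 + dH2 = 319.9 + (-446.3)
dH_total = -126.4 kJ:

-126.40 kJ


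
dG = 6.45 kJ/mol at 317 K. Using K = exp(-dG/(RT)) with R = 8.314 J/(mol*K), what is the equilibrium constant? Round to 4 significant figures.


dG is in kJ/mol; multiply by 1000 to match R in J/(mol*K).
RT = 8.314 * 317 = 2635.538 J/mol
exponent = -dG*1000 / (RT) = -(6.45*1000) / 2635.538 = -2.44731816
K = exp(-2.44731816)
K = 0.086525323, rounded to 4 significant figures:

0.08653


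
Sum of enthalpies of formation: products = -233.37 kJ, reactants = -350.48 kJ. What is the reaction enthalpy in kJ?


dH_rxn = sum(dH_f products) - sum(dH_f reactants)
dH_rxn = -233.37 - (-350.48)
dH_rxn = 117.11 kJ:

117.11 kJ


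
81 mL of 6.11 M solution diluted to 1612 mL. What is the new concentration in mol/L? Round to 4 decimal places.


Dilution: M1*V1 = M2*V2, solve for M2.
M2 = M1*V1 / V2
M2 = 6.11 * 81 / 1612
M2 = 494.91 / 1612
M2 = 0.30701613 mol/L, rounded to 4 dp:

0.3070 mol/L


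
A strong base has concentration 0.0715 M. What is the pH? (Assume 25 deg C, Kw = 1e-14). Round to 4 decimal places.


A strong base dissociates completely, so [OH-] equals the given concentration.
pOH = -log10([OH-]) = -log10(0.0715) = 1.145694
pH = 14 - pOH = 14 - 1.145694
pH = 12.854306, rounded to 4 dp:

12.8543


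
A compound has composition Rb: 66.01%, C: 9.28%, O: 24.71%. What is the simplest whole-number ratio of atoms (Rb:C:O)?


Assume 100 g of compound, divide each mass% by atomic mass to get moles, then normalize by the smallest to get a raw atom ratio.
Moles per 100 g: Rb: 66.01/85.468 = 0.7723, C: 9.28/12.011 = 0.7726, O: 24.71/15.999 = 1.5445
Raw ratio (divide by min = 0.7723): Rb: 1.0, C: 1.0, O: 2.0
Multiply by 1 to clear fractions: Rb: 1.0 ~= 1, C: 1.0 ~= 1, O: 2.0 ~= 2
Reduce by GCD to get the simplest whole-number ratio:

1:1:2


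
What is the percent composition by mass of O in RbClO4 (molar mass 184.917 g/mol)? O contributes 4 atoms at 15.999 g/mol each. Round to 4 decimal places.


pct = 100 * (n_elem * M_elem) / M_total
mass_contribution = 4 * 15.999 = 63.996 g/mol
pct = 100 * 63.996 / 184.917
pct = 34.60795925 %, rounded to 4 dp:

34.6080 %


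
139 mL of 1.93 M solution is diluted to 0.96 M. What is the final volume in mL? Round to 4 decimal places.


Dilution: M1*V1 = M2*V2, solve for V2.
V2 = M1*V1 / M2
V2 = 1.93 * 139 / 0.96
V2 = 268.27 / 0.96
V2 = 279.44791667 mL, rounded to 4 dp:

279.4479 mL


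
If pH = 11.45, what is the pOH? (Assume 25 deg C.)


At 25 deg C, pH + pOH = 14.
pOH = 14 - pH = 14 - 11.45
pOH = 2.55:

2.55


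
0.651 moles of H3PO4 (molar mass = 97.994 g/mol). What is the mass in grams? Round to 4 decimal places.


mass = n * M
mass = 0.651 * 97.994
mass = 63.794094 g, rounded to 4 dp:

63.7941 g


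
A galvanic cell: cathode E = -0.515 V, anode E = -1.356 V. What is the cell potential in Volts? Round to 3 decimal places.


Standard cell potential: E_cell = E_cathode - E_anode.
E_cell = -0.515 - (-1.356)
E_cell = 0.841 V, rounded to 3 dp:

0.841 V


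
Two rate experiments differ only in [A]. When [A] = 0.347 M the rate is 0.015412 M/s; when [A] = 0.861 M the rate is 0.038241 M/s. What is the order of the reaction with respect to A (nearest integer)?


Rate is proportional to [A]^n, so rate2/rate1 = ([A]2/[A]1)^n. Take logs to solve for n.
rate2/rate1 = 0.038241 / 0.015412 = 2.4812
[A]2/[A]1 = 0.861 / 0.347 = 2.4813
n = ln(2.4812) / ln(2.4813) = 1.0
Nearest integer order:

1


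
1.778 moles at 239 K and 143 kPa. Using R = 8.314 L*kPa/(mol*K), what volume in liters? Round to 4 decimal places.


PV = nRT, solve for V = nRT / P.
nRT = 1.778 * 8.314 * 239 = 3532.9678
V = 3532.9678 / 143
V = 24.70606853 L, rounded to 4 dp:

24.7061 L


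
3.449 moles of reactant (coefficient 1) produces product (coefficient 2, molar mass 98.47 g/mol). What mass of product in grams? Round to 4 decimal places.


Use the coefficient ratio to convert reactant moles to product moles, then multiply by the product's molar mass.
moles_P = moles_R * (coeff_P / coeff_R) = 3.449 * (2/1) = 6.898
mass_P = moles_P * M_P = 6.898 * 98.47
mass_P = 679.24606 g, rounded to 4 dp:

679.2461 g


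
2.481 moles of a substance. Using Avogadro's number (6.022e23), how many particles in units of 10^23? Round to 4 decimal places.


N = n * NA, then divide by 1e23 for the requested units.
N / 1e23 = n * 6.022
N / 1e23 = 2.481 * 6.022
N / 1e23 = 14.940582, rounded to 4 dp:

14.9406


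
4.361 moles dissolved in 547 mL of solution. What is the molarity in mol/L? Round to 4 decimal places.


Convert volume to liters: V_L = V_mL / 1000.
V_L = 547 / 1000 = 0.547 L
M = n / V_L = 4.361 / 0.547
M = 7.9725777 mol/L, rounded to 4 dp:

7.9726 mol/L


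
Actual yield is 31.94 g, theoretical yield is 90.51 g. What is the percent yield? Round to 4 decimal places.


% yield = 100 * actual / theoretical
% yield = 100 * 31.94 / 90.51
% yield = 35.28891835 %, rounded to 4 dp:

35.2889 %


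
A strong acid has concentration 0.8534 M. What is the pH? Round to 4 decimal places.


A strong acid dissociates completely, so [H+] equals the given concentration.
pH = -log10([H+]) = -log10(0.8534)
pH = 0.06884736, rounded to 4 dp:

0.0688


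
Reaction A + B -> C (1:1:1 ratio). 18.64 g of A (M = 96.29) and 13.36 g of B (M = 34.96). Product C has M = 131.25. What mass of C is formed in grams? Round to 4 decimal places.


Find moles of each reactant; the smaller value is the limiting reagent in a 1:1:1 reaction, so moles_C equals moles of the limiter.
n_A = mass_A / M_A = 18.64 / 96.29 = 0.193582 mol
n_B = mass_B / M_B = 13.36 / 34.96 = 0.382151 mol
Limiting reagent: A (smaller), n_limiting = 0.193582 mol
mass_C = n_limiting * M_C = 0.193582 * 131.25
mass_C = 25.4076375 g, rounded to 4 dp:

25.4076 g


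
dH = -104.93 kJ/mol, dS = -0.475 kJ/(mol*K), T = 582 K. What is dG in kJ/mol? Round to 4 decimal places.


Gibbs: dG = dH - T*dS (consistent units, dS already in kJ/(mol*K)).
T*dS = 582 * -0.475 = -276.45
dG = -104.93 - (-276.45)
dG = 171.52 kJ/mol, rounded to 4 dp:

171.5200 kJ/mol


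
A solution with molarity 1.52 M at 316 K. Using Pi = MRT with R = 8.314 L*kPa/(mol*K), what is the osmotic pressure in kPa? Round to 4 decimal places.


Osmotic pressure (van't Hoff): Pi = M*R*T.
RT = 8.314 * 316 = 2627.224
Pi = 1.52 * 2627.224
Pi = 3993.38048 kPa, rounded to 4 dp:

3993.3805 kPa


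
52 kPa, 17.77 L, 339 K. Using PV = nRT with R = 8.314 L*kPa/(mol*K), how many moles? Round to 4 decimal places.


PV = nRT, solve for n = PV / (RT).
PV = 52 * 17.77 = 924.04
RT = 8.314 * 339 = 2818.446
n = 924.04 / 2818.446
n = 0.32785443 mol, rounded to 4 dp:

0.3279 mol


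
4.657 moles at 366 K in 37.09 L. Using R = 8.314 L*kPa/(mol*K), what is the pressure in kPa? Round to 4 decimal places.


PV = nRT, solve for P = nRT / V.
nRT = 4.657 * 8.314 * 366 = 14170.8971
P = 14170.8971 / 37.09
P = 382.06786465 kPa, rounded to 4 dp:

382.0679 kPa


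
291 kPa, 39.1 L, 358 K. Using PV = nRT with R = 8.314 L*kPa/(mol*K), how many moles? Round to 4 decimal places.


PV = nRT, solve for n = PV / (RT).
PV = 291 * 39.1 = 11378.1
RT = 8.314 * 358 = 2976.412
n = 11378.1 / 2976.412
n = 3.82275706 mol, rounded to 4 dp:

3.8228 mol


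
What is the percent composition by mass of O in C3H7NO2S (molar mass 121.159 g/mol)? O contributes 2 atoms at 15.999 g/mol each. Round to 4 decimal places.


pct = 100 * (n_elem * M_elem) / M_total
mass_contribution = 2 * 15.999 = 31.998 g/mol
pct = 100 * 31.998 / 121.159
pct = 26.40992415 %, rounded to 4 dp:

26.4099 %


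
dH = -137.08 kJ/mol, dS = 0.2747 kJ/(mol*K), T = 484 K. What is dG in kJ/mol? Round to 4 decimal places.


Gibbs: dG = dH - T*dS (consistent units, dS already in kJ/(mol*K)).
T*dS = 484 * 0.2747 = 132.9548
dG = -137.08 - (132.9548)
dG = -270.0348 kJ/mol, rounded to 4 dp:

-270.0348 kJ/mol


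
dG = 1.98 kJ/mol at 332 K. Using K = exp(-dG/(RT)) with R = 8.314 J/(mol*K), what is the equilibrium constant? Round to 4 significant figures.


dG is in kJ/mol; multiply by 1000 to match R in J/(mol*K).
RT = 8.314 * 332 = 2760.248 J/mol
exponent = -dG*1000 / (RT) = -(1.98*1000) / 2760.248 = -0.71732685
K = exp(-0.71732685)
K = 0.48805516, rounded to 4 significant figures:

0.4881


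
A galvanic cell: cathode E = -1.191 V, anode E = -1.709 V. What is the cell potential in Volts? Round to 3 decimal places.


Standard cell potential: E_cell = E_cathode - E_anode.
E_cell = -1.191 - (-1.709)
E_cell = 0.518 V, rounded to 3 dp:

0.518 V


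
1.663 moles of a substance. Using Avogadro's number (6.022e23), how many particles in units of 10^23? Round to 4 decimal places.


N = n * NA, then divide by 1e23 for the requested units.
N / 1e23 = n * 6.022
N / 1e23 = 1.663 * 6.022
N / 1e23 = 10.014586, rounded to 4 dp:

10.0146


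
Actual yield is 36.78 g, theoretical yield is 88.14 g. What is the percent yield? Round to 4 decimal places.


% yield = 100 * actual / theoretical
% yield = 100 * 36.78 / 88.14
% yield = 41.72906739 %, rounded to 4 dp:

41.7291 %


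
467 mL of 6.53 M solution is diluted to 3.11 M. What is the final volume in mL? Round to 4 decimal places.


Dilution: M1*V1 = M2*V2, solve for V2.
V2 = M1*V1 / M2
V2 = 6.53 * 467 / 3.11
V2 = 3049.51 / 3.11
V2 = 980.54983923 mL, rounded to 4 dp:

980.5498 mL
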